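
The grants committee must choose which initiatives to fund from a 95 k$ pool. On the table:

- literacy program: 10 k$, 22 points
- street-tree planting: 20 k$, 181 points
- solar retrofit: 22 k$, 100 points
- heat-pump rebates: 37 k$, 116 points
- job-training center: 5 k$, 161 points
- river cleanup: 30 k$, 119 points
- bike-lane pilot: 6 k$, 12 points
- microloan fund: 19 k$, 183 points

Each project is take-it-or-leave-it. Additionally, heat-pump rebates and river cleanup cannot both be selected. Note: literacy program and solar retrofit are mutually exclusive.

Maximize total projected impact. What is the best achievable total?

Ranking by ratio (projected impact/k$): job-training center 32.20, microloan fund 9.63, street-tree planting 9.05, solar retrofit 4.55.
Taking literacy program + street-tree planting + job-training center + river cleanup + bike-lane pilot + microloan fund: 90 k$ used, 678 in projected impact.
That's the maximum — no feasible swap from here does better than 678.

678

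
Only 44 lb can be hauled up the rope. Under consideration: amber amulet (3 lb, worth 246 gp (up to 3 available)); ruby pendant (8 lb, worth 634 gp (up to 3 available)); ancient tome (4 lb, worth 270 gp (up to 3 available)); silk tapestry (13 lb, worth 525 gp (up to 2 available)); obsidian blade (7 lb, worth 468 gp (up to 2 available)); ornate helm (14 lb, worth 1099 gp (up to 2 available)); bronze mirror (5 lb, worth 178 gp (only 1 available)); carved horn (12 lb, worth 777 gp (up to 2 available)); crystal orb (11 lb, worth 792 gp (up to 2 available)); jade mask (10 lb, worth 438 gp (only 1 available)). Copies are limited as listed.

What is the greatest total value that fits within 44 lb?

3493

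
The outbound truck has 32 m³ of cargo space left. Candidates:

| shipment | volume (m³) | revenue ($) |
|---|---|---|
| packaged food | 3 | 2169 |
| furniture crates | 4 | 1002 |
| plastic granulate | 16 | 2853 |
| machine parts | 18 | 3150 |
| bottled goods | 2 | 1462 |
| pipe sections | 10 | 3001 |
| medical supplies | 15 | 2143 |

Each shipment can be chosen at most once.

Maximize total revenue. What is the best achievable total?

9485

Ranking by ratio (revenue/m³): bottled goods 731.00, packaged food 723.00, pipe sections 300.10.
Filling by ratio: packaged food + furniture crates + bottled goods + pipe sections for 7634, with 13 m³ left unused.
Dropping furniture crates frees 4 m³; slotting in plastic granulate (16 m³) lifts the total to 9485 at 31 m³.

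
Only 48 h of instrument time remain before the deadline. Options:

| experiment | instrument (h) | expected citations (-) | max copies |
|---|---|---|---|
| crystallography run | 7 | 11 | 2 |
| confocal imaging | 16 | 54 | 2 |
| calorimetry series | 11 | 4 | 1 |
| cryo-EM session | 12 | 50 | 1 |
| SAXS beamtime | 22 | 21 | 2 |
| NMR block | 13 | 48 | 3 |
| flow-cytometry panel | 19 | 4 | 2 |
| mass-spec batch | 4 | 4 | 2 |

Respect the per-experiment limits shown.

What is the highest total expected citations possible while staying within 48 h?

163

Ranking by ratio (expected citations/h): cryo-EM session 4.17, NMR block 3.69, confocal imaging 3.38.
A density-first pass picks crystallography run + cryo-EM session + 2×NMR block — 157 at 45 h.
The 13 h tied up in NMR block is better spent on confocal imaging — total rises to 163 (48 h).
Nothing else within 48 h beats 163.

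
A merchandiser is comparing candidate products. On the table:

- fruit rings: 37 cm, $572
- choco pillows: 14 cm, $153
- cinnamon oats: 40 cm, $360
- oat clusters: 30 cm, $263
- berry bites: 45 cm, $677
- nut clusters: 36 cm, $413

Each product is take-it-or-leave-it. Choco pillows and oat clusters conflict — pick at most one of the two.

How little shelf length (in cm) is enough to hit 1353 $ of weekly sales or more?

Need the lightest bundle worth ≥ 1353.
fruit rings + choco pillows + berry bites reaches 1402 using 96 cm.
Below 96 cm the best achievable stays under 1353.

96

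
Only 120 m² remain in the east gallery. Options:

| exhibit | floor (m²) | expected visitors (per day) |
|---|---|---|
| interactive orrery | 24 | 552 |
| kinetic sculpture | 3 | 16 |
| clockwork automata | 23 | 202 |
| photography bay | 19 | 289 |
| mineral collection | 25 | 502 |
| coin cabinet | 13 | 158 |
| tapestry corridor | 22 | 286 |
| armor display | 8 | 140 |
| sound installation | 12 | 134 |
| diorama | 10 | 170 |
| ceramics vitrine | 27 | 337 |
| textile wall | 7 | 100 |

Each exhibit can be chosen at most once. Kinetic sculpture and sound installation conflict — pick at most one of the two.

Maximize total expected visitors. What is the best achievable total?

By expected visitors per m²: interactive orrery 23.00, mineral collection 20.08, armor display 17.50 lead.
A density-first pass picks interactive orrery + kinetic sculpture + photography bay + mineral collection + tapestry corridor + armor display + diorama + textile wall — 2055 at 118 m².
The 25 m² tied up in kinetic sculpture and tapestry corridor is better spent on ceramics vitrine — total rises to 2090 (120 m²).

2090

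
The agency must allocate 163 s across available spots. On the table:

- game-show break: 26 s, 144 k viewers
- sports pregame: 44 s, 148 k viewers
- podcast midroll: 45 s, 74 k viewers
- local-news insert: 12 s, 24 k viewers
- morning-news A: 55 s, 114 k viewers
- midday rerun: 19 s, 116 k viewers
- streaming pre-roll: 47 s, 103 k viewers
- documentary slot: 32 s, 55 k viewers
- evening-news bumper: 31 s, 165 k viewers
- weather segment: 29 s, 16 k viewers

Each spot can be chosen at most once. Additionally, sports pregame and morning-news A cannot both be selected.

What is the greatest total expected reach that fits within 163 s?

628

Ranking by ratio (expected reach/s): midday rerun 6.11, game-show break 5.54, evening-news bumper 5.32, sports pregame 3.36.
The ratio heuristic lands on game-show break + sports pregame + local-news insert + midday rerun + evening-news bumper + weather segment (613) but leaves 2 s idle.
Dropping local-news insert and weather segment frees 41 s; slotting in documentary slot (32 s) lifts the total to 628 at 152 s.
Every other selection either busts 163 s or breaks a pairing rule or fails to beat 628.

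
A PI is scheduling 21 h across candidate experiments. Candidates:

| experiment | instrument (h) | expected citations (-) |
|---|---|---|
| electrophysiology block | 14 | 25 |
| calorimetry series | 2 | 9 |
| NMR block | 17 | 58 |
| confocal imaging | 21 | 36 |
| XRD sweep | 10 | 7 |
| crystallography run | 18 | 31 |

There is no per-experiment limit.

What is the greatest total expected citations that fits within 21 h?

Best packing: 10×calorimetry series — 20 h, 90 total.
Every other selection either busts 21 h or fails to beat 90.

90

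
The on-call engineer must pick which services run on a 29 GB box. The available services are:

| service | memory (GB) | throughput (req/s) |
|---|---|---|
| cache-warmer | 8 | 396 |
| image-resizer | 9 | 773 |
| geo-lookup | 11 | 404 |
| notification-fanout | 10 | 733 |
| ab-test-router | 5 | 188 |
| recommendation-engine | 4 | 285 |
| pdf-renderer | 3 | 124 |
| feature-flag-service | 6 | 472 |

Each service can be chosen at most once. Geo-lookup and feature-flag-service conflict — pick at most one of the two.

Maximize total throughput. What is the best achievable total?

Taking image-resizer + notification-fanout + recommendation-engine + feature-flag-service: 29 GB used, 2263 in throughput.

2263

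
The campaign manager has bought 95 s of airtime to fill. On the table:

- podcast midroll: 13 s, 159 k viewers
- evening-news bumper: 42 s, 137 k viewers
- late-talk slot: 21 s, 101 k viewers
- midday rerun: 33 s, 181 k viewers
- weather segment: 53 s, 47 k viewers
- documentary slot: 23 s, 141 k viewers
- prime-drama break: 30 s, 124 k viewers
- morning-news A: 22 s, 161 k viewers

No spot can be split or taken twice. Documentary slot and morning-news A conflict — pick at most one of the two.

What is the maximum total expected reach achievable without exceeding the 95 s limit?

602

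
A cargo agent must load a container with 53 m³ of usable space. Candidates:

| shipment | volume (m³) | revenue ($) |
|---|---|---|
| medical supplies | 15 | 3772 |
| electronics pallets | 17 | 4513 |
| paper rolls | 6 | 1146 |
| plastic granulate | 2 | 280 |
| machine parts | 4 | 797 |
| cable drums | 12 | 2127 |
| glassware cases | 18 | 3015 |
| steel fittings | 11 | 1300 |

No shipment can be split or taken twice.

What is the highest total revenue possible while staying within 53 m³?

A density-first pass picks medical supplies + electronics pallets + paper rolls + plastic granulate + machine parts — 10508 at 44 m³.
Dropping machine parts frees 4 m³; slotting in cable drums (12 m³) lifts the total to 11838 at 52 m³.
An exhaustive check of the 256 subsets confirms 11838.

11838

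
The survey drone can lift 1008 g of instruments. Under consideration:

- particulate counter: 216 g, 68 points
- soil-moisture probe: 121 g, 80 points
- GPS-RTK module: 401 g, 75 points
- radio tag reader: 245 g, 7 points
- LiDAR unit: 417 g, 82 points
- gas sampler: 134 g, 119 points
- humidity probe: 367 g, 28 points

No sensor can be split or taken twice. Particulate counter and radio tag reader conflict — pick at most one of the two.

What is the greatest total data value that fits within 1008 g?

349

By data value per g: gas sampler 0.89, soil-moisture probe 0.66, particulate counter 0.31 lead.
Taking particulate counter + soil-moisture probe + LiDAR unit + gas sampler: 888 g used, 349 in data value.
Runner-up particulate counter + soil-moisture probe + GPS-RTK module + gas sampler tops out at 342.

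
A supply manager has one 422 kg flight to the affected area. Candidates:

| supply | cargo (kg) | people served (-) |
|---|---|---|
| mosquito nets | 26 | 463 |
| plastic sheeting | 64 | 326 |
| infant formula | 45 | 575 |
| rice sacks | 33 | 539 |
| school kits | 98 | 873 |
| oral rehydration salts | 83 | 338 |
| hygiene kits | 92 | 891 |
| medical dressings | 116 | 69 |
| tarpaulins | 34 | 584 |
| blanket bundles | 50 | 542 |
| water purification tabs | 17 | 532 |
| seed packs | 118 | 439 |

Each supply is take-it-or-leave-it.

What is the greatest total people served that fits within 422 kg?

4999

Best packing: mosquito nets + infant formula + rice sacks + school kits + hygiene kits + tarpaulins + blanket bundles + water purification tabs — 395 kg, 4999 total.
That's the maximum — no swap from here does better than 4999.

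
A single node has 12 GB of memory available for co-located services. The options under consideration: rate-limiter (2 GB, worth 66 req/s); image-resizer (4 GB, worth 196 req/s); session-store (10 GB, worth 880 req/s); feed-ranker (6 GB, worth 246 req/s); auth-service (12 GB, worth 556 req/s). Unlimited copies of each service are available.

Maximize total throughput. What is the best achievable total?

Rate-limiter + session-store uses 12 of the 12 GB and totals 946.

946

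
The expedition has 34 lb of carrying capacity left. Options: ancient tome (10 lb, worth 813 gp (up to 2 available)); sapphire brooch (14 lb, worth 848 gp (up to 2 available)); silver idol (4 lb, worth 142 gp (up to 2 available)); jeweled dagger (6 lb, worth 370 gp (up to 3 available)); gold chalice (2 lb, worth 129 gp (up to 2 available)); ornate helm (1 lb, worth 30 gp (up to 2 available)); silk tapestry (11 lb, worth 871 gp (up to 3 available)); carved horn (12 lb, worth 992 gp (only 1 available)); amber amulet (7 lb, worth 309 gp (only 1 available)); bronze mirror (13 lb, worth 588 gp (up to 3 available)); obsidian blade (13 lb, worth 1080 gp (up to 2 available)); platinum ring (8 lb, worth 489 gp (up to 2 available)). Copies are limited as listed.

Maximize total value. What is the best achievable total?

By value per lb: obsidian blade 83.08, carved horn 82.67, ancient tome 81.30, silk tapestry 79.18 lead.
Greedy by ratio would take silver idol + 2×gold chalice + 2×obsidian blade: 34 lb used, total 2560.
A better packing is ancient tome + silk tapestry + obsidian blade: 34 lb, total 2764.
Every other selection either busts 34 lb or exceeds an availability limit or fails to beat 2764.

2764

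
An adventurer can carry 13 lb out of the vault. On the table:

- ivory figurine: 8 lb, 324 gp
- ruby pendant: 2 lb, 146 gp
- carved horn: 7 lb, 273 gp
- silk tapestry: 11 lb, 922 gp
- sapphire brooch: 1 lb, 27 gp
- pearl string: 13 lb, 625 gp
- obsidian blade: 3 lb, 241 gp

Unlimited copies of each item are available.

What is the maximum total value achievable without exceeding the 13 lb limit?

1068

Best packing: ruby pendant + silk tapestry — 13 lb, 1068 total.
Every other selection either busts 13 lb or fails to beat 1068.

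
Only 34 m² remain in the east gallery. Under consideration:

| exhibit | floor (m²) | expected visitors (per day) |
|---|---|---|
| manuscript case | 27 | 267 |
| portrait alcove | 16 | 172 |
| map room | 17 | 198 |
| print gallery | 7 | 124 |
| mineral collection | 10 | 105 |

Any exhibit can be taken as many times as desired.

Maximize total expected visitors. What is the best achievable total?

Taking 4×print gallery: 28 m² used, 496 in expected visitors.

496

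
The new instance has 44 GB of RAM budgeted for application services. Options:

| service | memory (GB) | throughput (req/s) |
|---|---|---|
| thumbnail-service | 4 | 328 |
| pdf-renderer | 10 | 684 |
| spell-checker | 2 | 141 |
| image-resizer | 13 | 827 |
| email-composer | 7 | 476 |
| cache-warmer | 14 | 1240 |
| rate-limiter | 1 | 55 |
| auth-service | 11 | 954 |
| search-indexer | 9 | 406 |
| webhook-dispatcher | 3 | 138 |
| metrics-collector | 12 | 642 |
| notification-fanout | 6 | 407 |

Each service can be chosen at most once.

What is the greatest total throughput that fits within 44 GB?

3546

Filling by ratio: thumbnail-service + pdf-renderer + spell-checker + cache-warmer + rate-limiter + auth-service for 3402, with 2 GB left unused.
Dropping pdf-renderer and rate-limiter frees 11 GB; slotting in email-composer + notification-fanout (13 GB) lifts the total to 3546 at 44 GB.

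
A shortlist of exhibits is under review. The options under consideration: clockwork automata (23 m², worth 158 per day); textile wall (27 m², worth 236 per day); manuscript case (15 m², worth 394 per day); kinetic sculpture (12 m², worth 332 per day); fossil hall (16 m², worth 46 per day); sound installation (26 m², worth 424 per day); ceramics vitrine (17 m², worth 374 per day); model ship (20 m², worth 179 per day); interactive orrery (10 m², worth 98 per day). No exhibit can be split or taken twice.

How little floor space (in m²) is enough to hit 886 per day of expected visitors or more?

Need the lightest bundle worth ≥ 886.
manuscript case + kinetic sculpture + ceramics vitrine: 1100 expected visitors at 44 m².
Below 44 m² the best achievable stays under 886.

44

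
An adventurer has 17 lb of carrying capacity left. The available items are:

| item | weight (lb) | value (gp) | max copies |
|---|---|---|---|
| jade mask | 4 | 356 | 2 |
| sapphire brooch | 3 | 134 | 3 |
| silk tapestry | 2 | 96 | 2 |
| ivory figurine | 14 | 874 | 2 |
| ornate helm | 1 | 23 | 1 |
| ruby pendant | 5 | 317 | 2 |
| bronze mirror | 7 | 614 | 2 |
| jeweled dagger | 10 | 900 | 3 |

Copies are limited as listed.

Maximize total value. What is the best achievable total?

1514

By value per lb: jeweled dagger 90.00, jade mask 89.00, bronze mirror 87.71, ruby pendant 63.40 lead.
Greedy by ratio would take jade mask + silk tapestry + ornate helm + jeweled dagger: 17 lb used, total 1375.
Replace jade mask and silk tapestry and ornate helm with bronze mirror: the trade gains 139 net, giving 1514 at 17 lb.
No other feasible combination exceeds 1514.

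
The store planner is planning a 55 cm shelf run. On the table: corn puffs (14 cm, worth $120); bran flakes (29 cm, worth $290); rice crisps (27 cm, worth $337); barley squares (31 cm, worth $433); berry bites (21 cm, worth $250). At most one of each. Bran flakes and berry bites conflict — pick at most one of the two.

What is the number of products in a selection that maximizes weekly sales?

2

Best achievable weekly sales is 683.
For example barley squares + berry bites achieves it, using 52 cm.
Every optimal selection uses 2 products.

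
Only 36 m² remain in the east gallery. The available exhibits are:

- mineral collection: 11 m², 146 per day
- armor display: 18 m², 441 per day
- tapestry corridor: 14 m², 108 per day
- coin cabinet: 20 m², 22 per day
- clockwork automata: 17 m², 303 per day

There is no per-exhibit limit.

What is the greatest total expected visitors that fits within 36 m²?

The ratio ordering already packs tightly: 2×armor display, 36 m², 882.
Every other selection either busts 36 m² or fails to beat 882.

882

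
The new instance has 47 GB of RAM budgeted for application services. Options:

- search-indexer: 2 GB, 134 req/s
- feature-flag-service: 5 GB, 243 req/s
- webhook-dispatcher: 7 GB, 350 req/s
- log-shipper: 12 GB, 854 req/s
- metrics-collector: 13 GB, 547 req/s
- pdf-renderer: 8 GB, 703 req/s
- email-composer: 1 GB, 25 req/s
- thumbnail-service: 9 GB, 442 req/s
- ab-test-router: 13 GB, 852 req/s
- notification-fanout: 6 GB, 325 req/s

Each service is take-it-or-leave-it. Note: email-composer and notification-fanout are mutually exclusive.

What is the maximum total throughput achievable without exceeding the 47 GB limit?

Ranking by ratio (throughput/GB): pdf-renderer 87.88, log-shipper 71.17, search-indexer 67.00.
Best packing: search-indexer + feature-flag-service + webhook-dispatcher + log-shipper + pdf-renderer + ab-test-router — 47 GB, 3136 total.
Every other selection either busts 47 GB or breaks a pairing rule or fails to beat 3136.

3136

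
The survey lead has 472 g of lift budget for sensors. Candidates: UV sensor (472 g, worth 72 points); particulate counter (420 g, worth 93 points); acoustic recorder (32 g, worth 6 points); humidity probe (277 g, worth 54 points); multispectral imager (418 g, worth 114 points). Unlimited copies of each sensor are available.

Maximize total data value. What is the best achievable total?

Acoustic recorder + multispectral imager uses 450 of the 472 g and totals 120.
That's the maximum — no swap from here does better than 120.

120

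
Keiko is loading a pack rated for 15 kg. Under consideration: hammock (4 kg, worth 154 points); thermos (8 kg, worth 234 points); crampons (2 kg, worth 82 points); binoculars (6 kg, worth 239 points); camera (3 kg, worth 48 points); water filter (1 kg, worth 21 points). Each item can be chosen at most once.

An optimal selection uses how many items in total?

Optimal total is 523.
For example hammock + crampons + binoculars + camera achieves it, using 15 kg.
All optima have 4 items.

4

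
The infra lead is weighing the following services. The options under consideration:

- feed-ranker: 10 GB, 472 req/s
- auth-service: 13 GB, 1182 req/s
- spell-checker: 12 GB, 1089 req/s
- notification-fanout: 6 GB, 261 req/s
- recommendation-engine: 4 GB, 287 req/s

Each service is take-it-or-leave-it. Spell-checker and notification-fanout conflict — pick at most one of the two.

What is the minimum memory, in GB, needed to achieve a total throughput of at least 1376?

16

Minimise GB subject to total throughput ≥ 1376.
spell-checker + recommendation-engine reaches 1376 using 16 GB.
No combination under 16 GB hits 1376.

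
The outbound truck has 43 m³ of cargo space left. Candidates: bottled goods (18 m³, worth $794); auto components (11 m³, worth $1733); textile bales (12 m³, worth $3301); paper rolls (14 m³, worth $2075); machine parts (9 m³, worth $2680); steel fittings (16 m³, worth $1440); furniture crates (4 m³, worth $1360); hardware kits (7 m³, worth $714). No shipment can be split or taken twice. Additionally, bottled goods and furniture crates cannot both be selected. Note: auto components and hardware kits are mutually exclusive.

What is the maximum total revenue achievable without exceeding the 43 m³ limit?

9416

Density check — furniture crates 340.00, machine parts 297.78, textile bales 275.08, auto components 157.55 are the best per m³.
Taking textile bales + paper rolls + machine parts + furniture crates: 39 m³ used, 9416 in revenue.
That's the maximum — no feasible swap from here does better than 9416.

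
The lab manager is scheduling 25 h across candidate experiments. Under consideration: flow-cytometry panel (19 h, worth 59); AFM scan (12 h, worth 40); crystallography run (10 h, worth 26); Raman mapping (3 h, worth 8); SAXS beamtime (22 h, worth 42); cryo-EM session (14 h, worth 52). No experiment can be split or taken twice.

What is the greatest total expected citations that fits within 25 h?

78

By expected citations per h: cryo-EM session 3.71, AFM scan 3.33, flow-cytometry panel 3.11, Raman mapping 2.67 lead.
The ratio heuristic lands on Raman mapping + cryo-EM session (60) but leaves 8 h idle.
Dropping Raman mapping frees 3 h; slotting in crystallography run (10 h) lifts the total to 78 at 24 h.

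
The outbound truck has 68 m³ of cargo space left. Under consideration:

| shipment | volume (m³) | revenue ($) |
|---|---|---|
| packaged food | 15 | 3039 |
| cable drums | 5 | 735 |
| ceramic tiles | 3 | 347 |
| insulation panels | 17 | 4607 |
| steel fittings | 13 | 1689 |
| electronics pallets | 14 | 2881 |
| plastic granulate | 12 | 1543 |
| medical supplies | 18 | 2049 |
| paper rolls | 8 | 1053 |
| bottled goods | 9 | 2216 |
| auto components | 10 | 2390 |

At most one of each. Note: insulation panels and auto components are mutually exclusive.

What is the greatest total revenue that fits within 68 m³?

14531

Ranking by ratio (revenue/m³): insulation panels 271.00, bottled goods 246.22, auto components 239.00.
Best packing: packaged food + cable drums + insulation panels + electronics pallets + paper rolls + bottled goods — 68 m³, 14531 total.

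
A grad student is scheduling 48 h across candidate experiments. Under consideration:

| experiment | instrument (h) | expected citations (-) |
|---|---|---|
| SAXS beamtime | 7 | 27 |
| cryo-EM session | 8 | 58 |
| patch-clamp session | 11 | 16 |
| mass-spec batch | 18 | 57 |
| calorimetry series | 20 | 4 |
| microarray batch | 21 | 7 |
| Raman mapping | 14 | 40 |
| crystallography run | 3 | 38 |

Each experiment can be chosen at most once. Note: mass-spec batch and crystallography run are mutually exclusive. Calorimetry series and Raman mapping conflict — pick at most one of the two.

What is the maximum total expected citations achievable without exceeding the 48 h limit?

SAXS beamtime + cryo-EM session + mass-spec batch + Raman mapping uses 47 of the 48 h and totals 182.
An exhaustive check of the 256 subsets confirms 182.

182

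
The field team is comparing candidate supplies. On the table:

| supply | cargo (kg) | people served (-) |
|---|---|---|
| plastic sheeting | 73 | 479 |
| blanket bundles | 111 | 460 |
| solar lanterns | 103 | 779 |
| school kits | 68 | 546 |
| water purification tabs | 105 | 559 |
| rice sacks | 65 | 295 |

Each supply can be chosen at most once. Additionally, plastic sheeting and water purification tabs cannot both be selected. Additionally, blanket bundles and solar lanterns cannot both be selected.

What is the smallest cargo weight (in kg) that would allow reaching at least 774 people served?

103

Minimise kg subject to total people served ≥ 774.
solar lanterns: 779 people served at 103 kg.
No combination under 103 kg hits 774.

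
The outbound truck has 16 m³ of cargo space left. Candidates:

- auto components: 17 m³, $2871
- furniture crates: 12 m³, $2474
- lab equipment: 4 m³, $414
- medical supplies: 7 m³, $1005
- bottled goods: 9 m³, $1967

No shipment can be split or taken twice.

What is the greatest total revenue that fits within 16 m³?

By revenue per m³: bottled goods 218.56, furniture crates 206.17, auto components 168.88 lead.
Best packing: medical supplies + bottled goods — 16 m³, 2972 total.
The closest alternative, furniture crates + lab equipment, reaches only 2888.

2972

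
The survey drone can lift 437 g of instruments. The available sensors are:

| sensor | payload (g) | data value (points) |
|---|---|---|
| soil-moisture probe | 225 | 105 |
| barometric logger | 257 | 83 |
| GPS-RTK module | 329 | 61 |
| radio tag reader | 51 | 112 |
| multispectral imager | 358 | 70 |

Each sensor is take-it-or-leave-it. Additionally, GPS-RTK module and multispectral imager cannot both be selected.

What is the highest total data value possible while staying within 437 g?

217

Best packing: soil-moisture probe + radio tag reader — 276 g, 217 total.
Runner-up barometric logger + radio tag reader tops out at 195.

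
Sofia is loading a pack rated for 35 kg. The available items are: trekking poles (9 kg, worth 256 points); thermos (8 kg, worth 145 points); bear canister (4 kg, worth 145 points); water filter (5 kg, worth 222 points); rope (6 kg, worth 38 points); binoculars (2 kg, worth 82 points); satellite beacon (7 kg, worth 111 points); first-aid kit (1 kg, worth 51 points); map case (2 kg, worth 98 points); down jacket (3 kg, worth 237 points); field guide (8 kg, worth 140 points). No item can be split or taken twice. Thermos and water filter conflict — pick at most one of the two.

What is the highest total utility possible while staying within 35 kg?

1231

Taking trekking poles + bear canister + water filter + binoculars + first-aid kit + map case + down jacket + field guide: 34 kg used, 1231 in utility.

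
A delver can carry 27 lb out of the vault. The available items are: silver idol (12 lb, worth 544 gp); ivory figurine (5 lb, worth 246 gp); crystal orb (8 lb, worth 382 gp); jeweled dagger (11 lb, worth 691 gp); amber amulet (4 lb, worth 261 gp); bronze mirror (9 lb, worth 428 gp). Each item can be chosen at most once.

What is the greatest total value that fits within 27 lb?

1496

Ranking by ratio (value/lb): amber amulet 65.25, jeweled dagger 62.82, ivory figurine 49.20, crystal orb 47.75.
Filling by ratio: ivory figurine + jeweled dagger + amber amulet for 1198, with 7 lb left unused.
Replace ivory figurine with silver idol: the trade gains 298 net, giving 1496 at 27 lb.
Nothing else within 27 lb beats 1496.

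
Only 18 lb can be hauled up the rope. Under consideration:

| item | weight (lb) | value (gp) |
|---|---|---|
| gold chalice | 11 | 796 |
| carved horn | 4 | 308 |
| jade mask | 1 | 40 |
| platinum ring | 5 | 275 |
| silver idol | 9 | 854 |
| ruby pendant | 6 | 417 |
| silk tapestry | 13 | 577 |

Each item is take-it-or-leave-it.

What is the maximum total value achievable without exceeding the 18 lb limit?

1437

Carved horn + platinum ring + silver idol uses 18 of the 18 lb and totals 1437.
Runner-up jade mask + silver idol + ruby pendant tops out at 1311.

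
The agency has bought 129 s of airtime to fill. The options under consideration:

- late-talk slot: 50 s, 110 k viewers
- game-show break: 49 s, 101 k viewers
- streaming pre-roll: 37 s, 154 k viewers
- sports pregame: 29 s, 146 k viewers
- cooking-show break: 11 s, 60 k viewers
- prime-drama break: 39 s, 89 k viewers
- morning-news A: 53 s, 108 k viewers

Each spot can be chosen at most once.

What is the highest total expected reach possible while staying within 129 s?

By expected reach per s: cooking-show break 5.45, sports pregame 5.03, streaming pre-roll 4.16, prime-drama break 2.28 lead.
Filling by ratio: streaming pre-roll + sports pregame + cooking-show break + prime-drama break for 449, with 13 s left unused.
Dropping prime-drama break frees 39 s; slotting in late-talk slot (50 s) lifts the total to 470 at 127 s.
The closest alternative, game-show break + streaming pre-roll + sports pregame + cooking-show break, reaches only 461.

470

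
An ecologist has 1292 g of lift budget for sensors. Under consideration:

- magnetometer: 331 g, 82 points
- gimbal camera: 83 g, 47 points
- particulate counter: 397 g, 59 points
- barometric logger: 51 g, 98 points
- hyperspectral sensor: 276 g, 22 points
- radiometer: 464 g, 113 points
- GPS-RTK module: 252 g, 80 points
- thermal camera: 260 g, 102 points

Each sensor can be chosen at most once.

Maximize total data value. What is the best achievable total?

Density check — barometric logger 1.92, gimbal camera 0.57, thermal camera 0.39, GPS-RTK module 0.32 are the best per g.
A density-first pass picks magnetometer + gimbal camera + barometric logger + hyperspectral sensor + GPS-RTK module + thermal camera — 431 at 1253 g.
The 528 g tied up in hyperspectral sensor and GPS-RTK module is better spent on radiometer — total rises to 442 (1189 g).
Runner-up gimbal camera + barometric logger + radiometer + GPS-RTK module + thermal camera tops out at 440.

442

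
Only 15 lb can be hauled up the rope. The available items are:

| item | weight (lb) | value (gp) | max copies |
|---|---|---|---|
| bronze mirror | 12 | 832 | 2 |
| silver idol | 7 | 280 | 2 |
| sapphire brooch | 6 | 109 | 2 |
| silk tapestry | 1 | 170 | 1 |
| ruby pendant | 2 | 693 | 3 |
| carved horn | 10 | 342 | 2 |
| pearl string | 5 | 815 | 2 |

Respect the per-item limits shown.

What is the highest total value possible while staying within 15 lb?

3186

A density-first pass picks silk tapestry + 3×ruby pendant + pearl string — 3064 at 12 lb.
The 2 lb tied up in ruby pendant is better spent on pearl string — total rises to 3186 (15 lb).
Every other selection either busts 15 lb or exceeds an availability limit or fails to beat 3186.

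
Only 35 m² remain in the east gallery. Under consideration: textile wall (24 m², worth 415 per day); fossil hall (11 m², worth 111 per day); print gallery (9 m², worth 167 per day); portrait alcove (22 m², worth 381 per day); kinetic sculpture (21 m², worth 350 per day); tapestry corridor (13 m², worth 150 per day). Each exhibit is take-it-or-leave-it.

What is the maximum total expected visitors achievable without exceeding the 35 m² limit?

Density check — print gallery 18.56, portrait alcove 17.32, textile wall 17.29 are the best per m².
The ratio heuristic lands on print gallery + portrait alcove (548) but leaves 4 m² idle.
Replace portrait alcove with textile wall: the trade gains 34 net, giving 582 at 33 m².
No other feasible combination exceeds 582.

582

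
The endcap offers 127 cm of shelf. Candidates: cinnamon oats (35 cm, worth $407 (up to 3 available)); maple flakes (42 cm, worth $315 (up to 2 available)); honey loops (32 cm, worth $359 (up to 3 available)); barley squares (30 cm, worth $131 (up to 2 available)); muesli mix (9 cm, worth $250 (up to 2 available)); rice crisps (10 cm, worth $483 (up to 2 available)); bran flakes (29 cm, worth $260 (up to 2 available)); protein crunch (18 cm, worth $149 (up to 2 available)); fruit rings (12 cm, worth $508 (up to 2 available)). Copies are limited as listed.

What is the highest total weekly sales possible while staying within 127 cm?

3200

Ranking by ratio (weekly sales/cm): rice crisps 48.30, fruit rings 42.33, muesli mix 27.78.
Taking the top-ratio products first gives cinnamon oats + 2×muesli mix + 2×rice crisps + bran flakes + 2×fruit rings for 3149 (126 cm).
The 64 cm tied up in cinnamon oats and bran flakes is better spent on 2×honey loops — total rises to 3200 (126 cm).
Nothing else within 127 cm beats 3200.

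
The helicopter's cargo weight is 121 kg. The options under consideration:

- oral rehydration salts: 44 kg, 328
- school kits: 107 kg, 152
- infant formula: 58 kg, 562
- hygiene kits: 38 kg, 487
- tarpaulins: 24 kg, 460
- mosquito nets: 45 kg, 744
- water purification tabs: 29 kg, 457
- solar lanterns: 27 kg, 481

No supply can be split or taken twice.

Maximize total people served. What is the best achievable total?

Ranking by ratio (people served/kg): tarpaulins 19.17, solar lanterns 17.81, mosquito nets 16.53.
The ratio heuristic lands on tarpaulins + mosquito nets + solar lanterns (1685) but leaves 25 kg idle.
Dropping mosquito nets frees 45 kg; slotting in hygiene kits + water purification tabs (67 kg) lifts the total to 1885 at 118 kg.
The closest alternative, hygiene kits + mosquito nets + solar lanterns, reaches only 1712.

1885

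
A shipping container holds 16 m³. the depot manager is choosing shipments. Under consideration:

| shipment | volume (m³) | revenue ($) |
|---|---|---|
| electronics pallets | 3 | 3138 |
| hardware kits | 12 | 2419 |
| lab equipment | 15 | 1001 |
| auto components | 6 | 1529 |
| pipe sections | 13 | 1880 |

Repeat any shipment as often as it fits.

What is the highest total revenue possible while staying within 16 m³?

Taking 5×electronics pallets: 15 m³ used, 15690 in revenue.

15690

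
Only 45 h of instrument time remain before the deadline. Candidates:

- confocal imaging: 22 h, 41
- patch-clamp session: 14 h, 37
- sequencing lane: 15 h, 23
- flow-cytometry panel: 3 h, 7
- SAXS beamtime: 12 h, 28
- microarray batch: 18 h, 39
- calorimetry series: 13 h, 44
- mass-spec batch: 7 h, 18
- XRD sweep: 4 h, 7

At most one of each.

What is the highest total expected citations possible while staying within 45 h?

Density check — calorimetry series 3.38, patch-clamp session 2.64, mass-spec batch 2.57 are the best per h.
The ratio heuristic lands on patch-clamp session + flow-cytometry panel + calorimetry series + mass-spec batch + XRD sweep (113) but leaves 4 h idle.
The 14 h tied up in flow-cytometry panel and mass-spec batch and XRD sweep is better spent on microarray batch — total rises to 120 (45 h).
The closest alternative, patch-clamp session + flow-cytometry panel + SAXS beamtime + calorimetry series, reaches only 116.

120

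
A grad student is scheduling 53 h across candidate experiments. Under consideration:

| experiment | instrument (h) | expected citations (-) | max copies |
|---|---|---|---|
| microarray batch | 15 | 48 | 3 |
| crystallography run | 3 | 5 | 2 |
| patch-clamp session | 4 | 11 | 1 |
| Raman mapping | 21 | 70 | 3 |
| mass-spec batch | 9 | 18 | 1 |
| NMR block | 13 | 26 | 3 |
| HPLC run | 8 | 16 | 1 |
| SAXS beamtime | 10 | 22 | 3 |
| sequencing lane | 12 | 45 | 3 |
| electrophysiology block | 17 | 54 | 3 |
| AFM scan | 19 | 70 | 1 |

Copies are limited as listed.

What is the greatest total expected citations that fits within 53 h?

189

Ranking by ratio (expected citations/h): sequencing lane 3.75, AFM scan 3.68, Raman mapping 3.33.
Filling by ratio: microarray batch + 3×sequencing lane for 183, with 2 h left unused.
Replace microarray batch with electrophysiology block: the trade gains 6 net, giving 189 at 53 h.
That's the maximum — no swap from here does better than 189.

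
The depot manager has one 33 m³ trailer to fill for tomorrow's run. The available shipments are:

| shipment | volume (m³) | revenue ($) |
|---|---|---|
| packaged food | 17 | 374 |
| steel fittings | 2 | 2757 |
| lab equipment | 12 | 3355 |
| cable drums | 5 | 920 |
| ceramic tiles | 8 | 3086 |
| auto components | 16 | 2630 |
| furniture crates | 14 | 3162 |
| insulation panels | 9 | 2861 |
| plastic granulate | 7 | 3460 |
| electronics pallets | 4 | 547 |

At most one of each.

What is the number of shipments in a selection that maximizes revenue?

5

The maximum revenue within 33 m³ is 13205.
For example steel fittings + lab equipment + ceramic tiles + plastic granulate + electronics pallets achieves it, using 33 m³.
Any selection reaching 13205 contains exactly 5 shipments.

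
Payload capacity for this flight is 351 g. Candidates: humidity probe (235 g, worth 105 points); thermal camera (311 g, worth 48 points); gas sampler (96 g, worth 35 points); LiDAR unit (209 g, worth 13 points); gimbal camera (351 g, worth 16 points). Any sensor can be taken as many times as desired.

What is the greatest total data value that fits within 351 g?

140

Taking humidity probe + gas sampler: 331 g used, 140 in data value.
That's the maximum — no swap from here does better than 140.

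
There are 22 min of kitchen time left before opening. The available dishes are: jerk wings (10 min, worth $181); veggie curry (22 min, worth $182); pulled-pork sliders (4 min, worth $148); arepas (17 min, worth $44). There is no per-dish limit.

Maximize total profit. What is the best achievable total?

740

Taking 5×pulled-pork sliders: 20 min used, 740 in profit.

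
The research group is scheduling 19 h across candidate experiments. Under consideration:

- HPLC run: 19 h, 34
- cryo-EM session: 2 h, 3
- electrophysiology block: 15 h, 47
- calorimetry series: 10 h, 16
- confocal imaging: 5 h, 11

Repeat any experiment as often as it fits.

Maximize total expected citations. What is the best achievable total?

53

Taking 2×cryo-EM session + electrophysiology block: 19 h used, 53 in expected citations.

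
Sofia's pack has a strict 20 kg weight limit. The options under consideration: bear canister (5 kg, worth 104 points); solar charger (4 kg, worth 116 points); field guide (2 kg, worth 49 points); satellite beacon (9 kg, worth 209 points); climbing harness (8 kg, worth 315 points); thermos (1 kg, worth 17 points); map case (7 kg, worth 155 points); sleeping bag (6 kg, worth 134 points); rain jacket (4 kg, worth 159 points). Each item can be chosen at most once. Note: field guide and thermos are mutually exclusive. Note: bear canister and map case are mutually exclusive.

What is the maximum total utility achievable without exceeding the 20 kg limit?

Taking field guide + climbing harness + sleeping bag + rain jacket: 20 kg used, 657 in utility.
An exhaustive check of the 512 subsets confirms 657.

657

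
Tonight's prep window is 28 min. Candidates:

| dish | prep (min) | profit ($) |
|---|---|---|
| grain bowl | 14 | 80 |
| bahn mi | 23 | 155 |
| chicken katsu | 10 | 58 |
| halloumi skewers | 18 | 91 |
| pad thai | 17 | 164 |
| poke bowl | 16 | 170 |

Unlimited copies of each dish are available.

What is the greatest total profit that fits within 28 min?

228

Chicken katsu + poke bowl uses 26 of the 28 min and totals 228.
Every other selection either busts 28 min or fails to beat 228.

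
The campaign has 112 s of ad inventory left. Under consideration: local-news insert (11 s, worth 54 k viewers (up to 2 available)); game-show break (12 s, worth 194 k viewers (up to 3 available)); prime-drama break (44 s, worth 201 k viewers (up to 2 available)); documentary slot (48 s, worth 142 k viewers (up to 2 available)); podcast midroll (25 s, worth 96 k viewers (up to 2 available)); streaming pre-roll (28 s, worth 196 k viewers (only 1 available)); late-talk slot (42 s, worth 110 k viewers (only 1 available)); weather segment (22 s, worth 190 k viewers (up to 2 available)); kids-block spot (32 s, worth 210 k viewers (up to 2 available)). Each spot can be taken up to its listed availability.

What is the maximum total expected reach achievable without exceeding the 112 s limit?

A density-first pass picks 3×game-show break + streaming pre-roll + 2×weather segment — 1158 at 108 s.
The 28 s tied up in streaming pre-roll is better spent on kids-block spot — total rises to 1172 (112 s).
That's the maximum — no swap from here does better than 1172.

1172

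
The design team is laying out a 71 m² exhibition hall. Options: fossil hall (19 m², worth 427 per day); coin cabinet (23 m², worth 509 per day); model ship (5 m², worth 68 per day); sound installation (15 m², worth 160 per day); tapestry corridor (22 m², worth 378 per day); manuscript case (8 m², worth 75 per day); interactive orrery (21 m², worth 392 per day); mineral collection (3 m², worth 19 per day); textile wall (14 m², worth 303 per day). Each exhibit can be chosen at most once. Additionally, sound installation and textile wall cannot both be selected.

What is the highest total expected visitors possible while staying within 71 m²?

1415

A density-first pass picks fossil hall + coin cabinet + model ship + manuscript case + textile wall — 1382 at 69 m².
The 22 m² tied up in manuscript case and textile wall is better spent on interactive orrery + mineral collection — total rises to 1415 (71 m²).
No other feasible combination exceeds 1415.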